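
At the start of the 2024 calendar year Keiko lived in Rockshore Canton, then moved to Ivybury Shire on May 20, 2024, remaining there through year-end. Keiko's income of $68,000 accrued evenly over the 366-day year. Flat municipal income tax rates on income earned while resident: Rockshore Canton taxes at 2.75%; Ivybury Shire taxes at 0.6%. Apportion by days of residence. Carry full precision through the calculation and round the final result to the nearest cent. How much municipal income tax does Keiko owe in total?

$967.23

Rockshore Canton, January 1 – May 19, 2024: 140 days → $68,000 × 2.75% × 140/366 = $715.3005
Ivybury Shire, May 20 – December 31, 2024: 226 days → $68,000 × 0.6% × 226/366 = $251.9344
Total = $967.2350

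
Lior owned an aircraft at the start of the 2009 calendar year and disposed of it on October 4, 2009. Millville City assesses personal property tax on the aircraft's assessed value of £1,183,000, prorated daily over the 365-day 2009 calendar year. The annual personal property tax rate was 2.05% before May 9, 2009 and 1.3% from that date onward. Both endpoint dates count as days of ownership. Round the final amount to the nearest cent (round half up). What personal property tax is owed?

January 1 – May 8, 2009: 128 days at 2.05% → £1,183,000 × 2.05% × 128/365 = £8,504.6356
May 9 – October 4, 2009: 149 days at 1.3% → £1,183,000 × 1.3% × 149/365 = £6,278.0027
Total = £14,782.6384

£14,782.64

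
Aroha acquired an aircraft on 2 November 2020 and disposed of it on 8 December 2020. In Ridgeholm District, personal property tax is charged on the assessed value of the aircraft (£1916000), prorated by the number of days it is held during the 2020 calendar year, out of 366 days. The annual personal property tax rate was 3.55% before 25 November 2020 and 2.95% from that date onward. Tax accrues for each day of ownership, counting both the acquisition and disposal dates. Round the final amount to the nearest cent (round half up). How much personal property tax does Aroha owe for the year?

£6436.40

2 November – 24 November 2020: 23 days at 3.55% → £1916000 × 3.55% × 23/366 = £4274.3552
25 November – 8 December 2020: 14 days at 2.95% → £1916000 × 2.95% × 14/366 = £2162.0437
Total = £6436.3989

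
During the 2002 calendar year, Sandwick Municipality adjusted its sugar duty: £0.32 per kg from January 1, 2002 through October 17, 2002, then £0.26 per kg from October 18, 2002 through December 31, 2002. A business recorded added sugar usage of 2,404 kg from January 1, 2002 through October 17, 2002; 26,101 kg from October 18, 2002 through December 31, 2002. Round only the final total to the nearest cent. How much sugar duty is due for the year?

January 1 – October 17, 2002: 2,404 kg at £0.32/kg → £769.28
October 18 – December 31, 2002: 26,101 kg at £0.26/kg → £6,786.26

£7,555.54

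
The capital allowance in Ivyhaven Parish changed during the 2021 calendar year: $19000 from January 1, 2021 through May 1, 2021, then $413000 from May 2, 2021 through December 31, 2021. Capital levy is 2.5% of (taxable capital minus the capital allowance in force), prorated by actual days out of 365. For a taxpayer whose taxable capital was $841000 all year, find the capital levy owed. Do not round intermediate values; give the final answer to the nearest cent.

January 1 – May 1, 2021: 121 days, exemption $19000 → ($841000 − $19000) × 2.5% × 121/365 = $6812.4658
May 2 – December 31, 2021: 244 days, exemption $413000 → ($841000 − $413000) × 2.5% × 244/365 = $7152.8767
Total = $13965.3425

$13965.34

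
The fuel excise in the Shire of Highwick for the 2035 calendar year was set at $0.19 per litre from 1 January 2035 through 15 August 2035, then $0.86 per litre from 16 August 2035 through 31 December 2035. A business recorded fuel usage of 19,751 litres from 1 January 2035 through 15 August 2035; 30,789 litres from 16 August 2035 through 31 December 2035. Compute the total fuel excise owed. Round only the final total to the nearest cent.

1 January – 15 August 2035: 19,751 litres at $0.19/litre → $3,752.69
16 August – 31 December 2035: 30,789 litres at $0.86/litre → $26,478.54

$30,231.23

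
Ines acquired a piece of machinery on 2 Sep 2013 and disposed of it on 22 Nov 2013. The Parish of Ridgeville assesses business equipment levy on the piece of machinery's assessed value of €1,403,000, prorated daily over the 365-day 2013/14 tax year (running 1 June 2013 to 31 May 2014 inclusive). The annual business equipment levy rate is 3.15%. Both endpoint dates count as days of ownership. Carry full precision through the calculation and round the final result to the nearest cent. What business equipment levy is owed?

Days held (2 Sep – 22 Nov 2013): 82 out of 365
Tax = €1,403,000 × 3.15% × 82/365 = €9,928.6274

€9,928.63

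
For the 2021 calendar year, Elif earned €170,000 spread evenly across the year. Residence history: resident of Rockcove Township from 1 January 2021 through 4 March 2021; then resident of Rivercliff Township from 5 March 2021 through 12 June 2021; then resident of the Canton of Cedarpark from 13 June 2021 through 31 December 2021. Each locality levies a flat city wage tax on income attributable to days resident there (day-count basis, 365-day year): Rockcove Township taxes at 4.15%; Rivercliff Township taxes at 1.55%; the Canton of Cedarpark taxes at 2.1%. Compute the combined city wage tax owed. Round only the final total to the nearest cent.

€3,915.36

Rockcove Township, 1 January – 4 March 2021: 63 days → €170,000 × 4.15% × 63/365 = €1,217.7123
Rivercliff Township, 5 March – 12 June 2021: 100 days → €170,000 × 1.55% × 100/365 = €721.9178
The Canton of Cedarpark, 13 June – 31 December 2021: 202 days → €170,000 × 2.1% × 202/365 = €1,975.7260
Total = €3,915.3562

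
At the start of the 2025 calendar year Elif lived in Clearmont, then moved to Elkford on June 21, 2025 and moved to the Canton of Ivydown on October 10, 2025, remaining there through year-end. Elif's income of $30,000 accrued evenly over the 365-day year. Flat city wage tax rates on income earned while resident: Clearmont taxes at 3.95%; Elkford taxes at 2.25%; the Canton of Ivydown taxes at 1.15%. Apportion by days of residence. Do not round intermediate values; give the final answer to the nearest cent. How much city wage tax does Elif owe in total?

Clearmont, January 1 – June 20, 2025: 171 days → $30,000 × 3.95% × 171/365 = $555.1644
Elkford, June 21 – October 9, 2025: 111 days → $30,000 × 2.25% × 111/365 = $205.2740
The Canton of Ivydown, October 10 – December 31, 2025: 83 days → $30,000 × 1.15% × 83/365 = $78.4521
Total = $838.8904

$838.89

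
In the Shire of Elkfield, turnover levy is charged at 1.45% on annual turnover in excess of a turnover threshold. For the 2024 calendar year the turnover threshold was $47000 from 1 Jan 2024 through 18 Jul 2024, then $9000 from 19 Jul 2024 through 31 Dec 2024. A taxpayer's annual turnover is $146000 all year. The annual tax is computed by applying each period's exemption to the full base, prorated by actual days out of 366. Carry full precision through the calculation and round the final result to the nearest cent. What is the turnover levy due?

1 Jan – 18 Jul 2024: 200 days, exemption $47000 → ($146000 − $47000) × 1.45% × 200/366 = $784.4262
19 Jul – 31 Dec 2024: 166 days, exemption $9000 → ($146000 − $9000) × 1.45% × 166/366 = $900.9809
Total = $1685.4071

$1685.41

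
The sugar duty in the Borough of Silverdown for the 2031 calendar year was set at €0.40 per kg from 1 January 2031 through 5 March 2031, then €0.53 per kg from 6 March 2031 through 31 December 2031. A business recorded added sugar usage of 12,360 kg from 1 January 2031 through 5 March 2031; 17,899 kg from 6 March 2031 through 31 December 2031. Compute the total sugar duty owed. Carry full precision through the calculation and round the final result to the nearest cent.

€14,430.47

1 January – 5 March 2031: 12,360 kg at €0.40/kg → €4,944.00
6 March – 31 December 2031: 17,899 kg at €0.53/kg → €9,486.47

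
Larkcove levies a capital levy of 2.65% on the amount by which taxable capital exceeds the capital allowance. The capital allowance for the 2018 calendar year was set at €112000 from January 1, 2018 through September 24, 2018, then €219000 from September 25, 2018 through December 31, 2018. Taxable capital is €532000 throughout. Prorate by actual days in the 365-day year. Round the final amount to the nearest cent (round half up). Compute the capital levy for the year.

€10368.69

January 1 – September 24, 2018: 267 days, exemption €112000 → (€532000 − €112000) × 2.65% × 267/365 = €8141.6712
September 25 – December 31, 2018: 98 days, exemption €219000 → (€532000 − €219000) × 2.65% × 98/365 = €2227.0164
Total = €10368.6877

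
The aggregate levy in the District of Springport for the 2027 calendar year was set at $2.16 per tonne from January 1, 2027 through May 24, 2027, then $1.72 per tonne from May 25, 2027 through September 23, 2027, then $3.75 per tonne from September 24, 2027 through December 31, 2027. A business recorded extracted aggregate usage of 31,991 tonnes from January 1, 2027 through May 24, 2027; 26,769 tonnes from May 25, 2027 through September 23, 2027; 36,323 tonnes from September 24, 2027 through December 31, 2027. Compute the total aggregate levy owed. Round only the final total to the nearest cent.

January 1 – May 24, 2027: 31,991 tonnes at $2.16/tonne → $69,100.56
May 25 – September 23, 2027: 26,769 tonnes at $1.72/tonne → $46,042.68
September 24 – December 31, 2027: 36,323 tonnes at $3.75/tonne → $136,211.25

$251,354.49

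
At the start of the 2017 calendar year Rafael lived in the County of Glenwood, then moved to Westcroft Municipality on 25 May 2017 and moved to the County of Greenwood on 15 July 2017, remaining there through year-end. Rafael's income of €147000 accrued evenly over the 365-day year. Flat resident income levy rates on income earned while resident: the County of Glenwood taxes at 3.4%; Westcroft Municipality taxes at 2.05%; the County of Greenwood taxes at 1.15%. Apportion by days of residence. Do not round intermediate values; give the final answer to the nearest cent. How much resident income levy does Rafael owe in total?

The County of Glenwood, 1 January – 24 May 2017: 144 days → €147000 × 3.4% × 144/365 = €1971.8137
Westcroft Municipality, 25 May – 14 July 2017: 51 days → €147000 × 2.05% × 51/365 = €421.0644
The County of Greenwood, 15 July – 31 December 2017: 170 days → €147000 × 1.15% × 170/365 = €787.3562
Total = €3180.2342

€3180.23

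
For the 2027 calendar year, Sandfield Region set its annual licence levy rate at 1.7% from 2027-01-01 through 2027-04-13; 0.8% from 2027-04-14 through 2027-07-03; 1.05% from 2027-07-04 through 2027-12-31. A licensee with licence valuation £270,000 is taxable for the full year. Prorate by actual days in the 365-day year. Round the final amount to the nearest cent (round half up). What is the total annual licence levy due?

2027-01-01 to 2027-04-13: 103 days at 1.7% → £270,000 × 1.7% × 103/365 = £1,295.2603
2027-04-14 to 2027-07-03: 81 days at 0.8% → £270,000 × 0.8% × 81/365 = £479.3425
2027-07-04 to 2027-12-31: 181 days at 1.05% → £270,000 × 1.05% × 181/365 = £1,405.8493
Total = £3,180.4521

£3,180.45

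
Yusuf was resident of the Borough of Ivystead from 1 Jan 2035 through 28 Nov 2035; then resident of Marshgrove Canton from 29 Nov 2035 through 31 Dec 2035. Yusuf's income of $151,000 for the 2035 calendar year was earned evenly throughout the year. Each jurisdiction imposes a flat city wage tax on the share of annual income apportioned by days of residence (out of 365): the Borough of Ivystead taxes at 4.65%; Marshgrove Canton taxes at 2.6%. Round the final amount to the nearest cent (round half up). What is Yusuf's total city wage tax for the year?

The Borough of Ivystead, 1 Jan – 28 Nov 2035: 332 days → $151,000 × 4.65% × 332/365 = $6,386.6795
Marshgrove Canton, 29 Nov – 31 Dec 2035: 33 days → $151,000 × 2.6% × 33/365 = $354.9534
Total = $6,741.6329

$6,741.63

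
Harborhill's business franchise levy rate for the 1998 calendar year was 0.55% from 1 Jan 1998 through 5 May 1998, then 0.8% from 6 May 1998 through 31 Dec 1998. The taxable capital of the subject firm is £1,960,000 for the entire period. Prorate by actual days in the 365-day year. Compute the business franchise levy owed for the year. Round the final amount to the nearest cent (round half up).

1 Jan – 5 May 1998: 125 days at 0.55% → £1,960,000 × 0.55% × 125/365 = £3,691.7808
6 May – 31 Dec 1998: 240 days at 0.8% → £1,960,000 × 0.8% × 240/365 = £10,310.1370
Total = £14,001.9178

£14,001.92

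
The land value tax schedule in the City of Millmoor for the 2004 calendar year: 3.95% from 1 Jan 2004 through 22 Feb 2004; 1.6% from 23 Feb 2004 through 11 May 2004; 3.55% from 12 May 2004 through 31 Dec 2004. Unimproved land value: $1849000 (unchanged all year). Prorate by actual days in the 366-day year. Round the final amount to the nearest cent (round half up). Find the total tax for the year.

1 Jan – 22 Feb 2004: 53 days at 3.95% → $1849000 × 3.95% × 53/366 = $10576.1790
23 Feb – 11 May 2004: 79 days at 1.6% → $1849000 × 1.6% × 79/366 = $6385.6175
12 May – 31 Dec 2004: 234 days at 3.55% → $1849000 × 3.55% × 234/366 = $41966.2377
Total = $58928.0342

$58928.03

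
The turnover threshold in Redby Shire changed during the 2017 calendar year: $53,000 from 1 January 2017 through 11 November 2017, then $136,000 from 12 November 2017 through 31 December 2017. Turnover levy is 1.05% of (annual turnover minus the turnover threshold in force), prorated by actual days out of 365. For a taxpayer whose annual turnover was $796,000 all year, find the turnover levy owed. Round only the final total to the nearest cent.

$7,682.12

1 January – 11 November 2017: 315 days, exemption $53,000 → ($796,000 − $53,000) × 1.05% × 315/365 = $6,732.8014
12 November – 31 December 2017: 50 days, exemption $136,000 → ($796,000 − $136,000) × 1.05% × 50/365 = $949.3151
Total = $7,682.1164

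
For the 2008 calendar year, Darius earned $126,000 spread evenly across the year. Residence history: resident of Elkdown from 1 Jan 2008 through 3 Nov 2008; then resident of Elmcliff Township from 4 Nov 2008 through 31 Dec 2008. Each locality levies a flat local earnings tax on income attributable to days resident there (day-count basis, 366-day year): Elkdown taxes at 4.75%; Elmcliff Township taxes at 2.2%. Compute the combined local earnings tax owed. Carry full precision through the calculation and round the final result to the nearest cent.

$5,475.84

Elkdown, 1 Jan – 3 Nov 2008: 308 days → $126,000 × 4.75% × 308/366 = $5,036.5574
Elmcliff Township, 4 Nov – 31 Dec 2008: 58 days → $126,000 × 2.2% × 58/366 = $439.2787
Total = $5,475.8361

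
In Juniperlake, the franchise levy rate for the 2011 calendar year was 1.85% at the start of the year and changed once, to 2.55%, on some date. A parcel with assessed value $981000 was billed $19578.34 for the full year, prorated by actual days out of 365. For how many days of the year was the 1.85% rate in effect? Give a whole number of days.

289 days

Let d = days at the first rate; then 365 − d days at the second rate.
$981000 × [1.85%·d + 2.55%·(365−d)] / 365 = $19578.34
Solving gives d = 289, so the new rate took effect on 17 October 2011.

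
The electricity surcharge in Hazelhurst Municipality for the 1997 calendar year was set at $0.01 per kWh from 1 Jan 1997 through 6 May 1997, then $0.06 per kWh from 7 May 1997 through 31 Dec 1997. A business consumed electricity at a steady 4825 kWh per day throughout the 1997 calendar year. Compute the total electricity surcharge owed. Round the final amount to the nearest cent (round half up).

1 Jan – 6 May 1997: 126 days × 4825 kWh/day = 607,950 kWh at $0.01/kWh → $6079.50
7 May – 31 Dec 1997: 239 days × 4825 kWh/day = 1,153,175 kWh at $0.06/kWh → $69190.50

$75270.00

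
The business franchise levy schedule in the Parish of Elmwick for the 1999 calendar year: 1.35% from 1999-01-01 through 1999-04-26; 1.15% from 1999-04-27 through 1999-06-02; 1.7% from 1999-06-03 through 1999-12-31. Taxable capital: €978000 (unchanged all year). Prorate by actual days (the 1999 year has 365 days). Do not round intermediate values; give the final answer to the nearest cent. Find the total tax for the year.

€14992.87

1999-01-01 to 1999-04-26: 116 days at 1.35% → €978000 × 1.35% × 116/365 = €4196.0219
1999-04-27 to 1999-06-02: 37 days at 1.15% → €978000 × 1.15% × 37/365 = €1140.1068
1999-06-03 to 1999-12-31: 212 days at 1.7% → €978000 × 1.7% × 212/365 = €9656.7452
Total = €14992.8740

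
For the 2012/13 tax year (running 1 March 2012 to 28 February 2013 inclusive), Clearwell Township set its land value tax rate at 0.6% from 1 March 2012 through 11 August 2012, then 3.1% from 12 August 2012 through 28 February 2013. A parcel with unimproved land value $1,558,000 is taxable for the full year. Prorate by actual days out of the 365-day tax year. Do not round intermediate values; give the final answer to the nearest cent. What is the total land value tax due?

$30,797.18

1 March – 11 August 2012: 164 days at 0.6% → $1,558,000 × 0.6% × 164/365 = $4,200.1973
12 August 2012 – 28 February 2013: 201 days at 3.1% → $1,558,000 × 3.1% × 201/365 = $26,596.9808
Total = $30,797.1781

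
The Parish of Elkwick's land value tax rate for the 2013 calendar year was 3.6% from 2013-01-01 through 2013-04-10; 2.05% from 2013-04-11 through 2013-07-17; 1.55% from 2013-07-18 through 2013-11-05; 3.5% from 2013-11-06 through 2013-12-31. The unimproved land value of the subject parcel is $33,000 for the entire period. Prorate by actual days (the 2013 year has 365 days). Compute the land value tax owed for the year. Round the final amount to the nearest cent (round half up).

$839.87

2013-01-01 to 2013-04-10: 100 days at 3.6% → $33,000 × 3.6% × 100/365 = $325.4795
2013-04-11 to 2013-07-17: 98 days at 2.05% → $33,000 × 2.05% × 98/365 = $181.6356
2013-07-18 to 2013-11-05: 111 days at 1.55% → $33,000 × 1.55% × 111/365 = $155.5521
2013-11-06 to 2013-12-31: 56 days at 3.5% → $33,000 × 3.5% × 56/365 = $177.2055
Total = $839.8726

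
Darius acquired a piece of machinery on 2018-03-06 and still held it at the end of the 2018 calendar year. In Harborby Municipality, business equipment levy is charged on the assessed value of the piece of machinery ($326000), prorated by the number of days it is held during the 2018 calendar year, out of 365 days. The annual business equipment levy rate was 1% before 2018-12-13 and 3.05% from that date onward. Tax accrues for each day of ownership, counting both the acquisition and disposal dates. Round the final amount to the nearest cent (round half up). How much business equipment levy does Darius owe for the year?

2018-03-06 to 2018-12-12: 282 days at 1% → $326000 × 1% × 282/365 = $2518.6849
2018-12-13 to 2018-12-31: 19 days at 3.05% → $326000 × 3.05% × 19/365 = $517.5808
Total = $3036.2658

$3036.27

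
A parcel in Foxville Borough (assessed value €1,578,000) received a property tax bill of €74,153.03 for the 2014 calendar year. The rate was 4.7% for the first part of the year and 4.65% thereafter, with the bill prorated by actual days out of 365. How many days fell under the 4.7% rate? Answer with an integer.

Let d = days at the first rate; then 365 − d days at the second rate.
€1,578,000 × [4.7%·d + 4.65%·(365−d)] / 365 = €74,153.03
Solving gives d = 359, so the new rate took effect on 26 Dec 2014.

359 days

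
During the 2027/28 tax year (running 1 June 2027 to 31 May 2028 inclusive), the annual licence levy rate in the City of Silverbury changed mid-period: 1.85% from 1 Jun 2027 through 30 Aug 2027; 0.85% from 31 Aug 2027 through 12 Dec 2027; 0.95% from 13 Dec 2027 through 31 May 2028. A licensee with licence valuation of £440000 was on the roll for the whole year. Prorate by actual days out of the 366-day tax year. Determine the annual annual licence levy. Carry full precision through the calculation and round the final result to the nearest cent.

£5039.56

1 Jun – 30 Aug 2027: 91 days at 1.85% → £440000 × 1.85% × 91/366 = £2023.8798
31 Aug – 12 Dec 2027: 104 days at 0.85% → £440000 × 0.85% × 104/366 = £1062.7322
13 Dec 2027 – 31 May 2028: 171 days at 0.95% → £440000 × 0.95% × 171/366 = £1952.9508
Total = £5039.5628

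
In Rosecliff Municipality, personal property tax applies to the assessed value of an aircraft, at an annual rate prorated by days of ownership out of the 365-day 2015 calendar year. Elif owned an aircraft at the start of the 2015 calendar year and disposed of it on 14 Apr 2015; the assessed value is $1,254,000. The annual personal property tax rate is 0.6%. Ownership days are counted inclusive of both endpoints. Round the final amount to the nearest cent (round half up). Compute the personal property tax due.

$2,143.82

Days held (1 Jan – 14 Apr 2015): 104 out of 365
Tax = $1,254,000 × 0.6% × 104/365 = $2,143.8247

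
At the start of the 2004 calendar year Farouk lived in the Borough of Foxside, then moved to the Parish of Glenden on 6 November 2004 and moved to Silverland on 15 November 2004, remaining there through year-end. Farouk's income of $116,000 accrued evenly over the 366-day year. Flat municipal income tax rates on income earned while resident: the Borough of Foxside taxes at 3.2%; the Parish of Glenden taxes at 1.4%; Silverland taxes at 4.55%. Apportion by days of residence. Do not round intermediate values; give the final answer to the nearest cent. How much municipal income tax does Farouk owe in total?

The Borough of Foxside, 1 January – 5 November 2004: 310 days → $116,000 × 3.2% × 310/366 = $3,144.0437
The Parish of Glenden, 6 November – 14 November 2004: 9 days → $116,000 × 1.4% × 9/366 = $39.9344
Silverland, 15 November – 31 December 2004: 47 days → $116,000 × 4.55% × 47/366 = $677.7760
Total = $3,861.7541

$3,861.75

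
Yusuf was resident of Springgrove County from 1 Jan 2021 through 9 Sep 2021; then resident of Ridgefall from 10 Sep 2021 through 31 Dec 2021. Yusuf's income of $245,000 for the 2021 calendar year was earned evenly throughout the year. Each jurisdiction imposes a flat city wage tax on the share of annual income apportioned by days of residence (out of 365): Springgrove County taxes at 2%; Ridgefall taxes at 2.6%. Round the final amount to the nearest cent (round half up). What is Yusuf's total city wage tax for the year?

$5,355.10

Springgrove County, 1 Jan – 9 Sep 2021: 252 days → $245,000 × 2% × 252/365 = $3,383.0137
Ridgefall, 10 Sep – 31 Dec 2021: 113 days → $245,000 × 2.6% × 113/365 = $1,972.0822
Total = $5,355.0959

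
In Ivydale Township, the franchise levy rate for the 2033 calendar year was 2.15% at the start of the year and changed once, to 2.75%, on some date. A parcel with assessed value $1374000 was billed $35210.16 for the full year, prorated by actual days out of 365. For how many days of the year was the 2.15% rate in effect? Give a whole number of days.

Let d = days at the first rate; then 365 − d days at the second rate.
$1374000 × [2.15%·d + 2.75%·(365−d)] / 365 = $35210.16
Solving gives d = 114, so the new rate took effect on 25 April 2033.

114 days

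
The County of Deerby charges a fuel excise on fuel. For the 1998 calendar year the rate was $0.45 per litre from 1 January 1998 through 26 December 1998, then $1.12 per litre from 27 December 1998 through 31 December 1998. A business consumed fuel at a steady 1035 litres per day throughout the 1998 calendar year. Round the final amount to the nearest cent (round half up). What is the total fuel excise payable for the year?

1 January – 26 December 1998: 360 days × 1035 litres/day = 372,600 litres at $0.45/litre → $167670.00
27 December – 31 December 1998: 5 days × 1035 litres/day = 5,175 litres at $1.12/litre → $5796.00

$173466.00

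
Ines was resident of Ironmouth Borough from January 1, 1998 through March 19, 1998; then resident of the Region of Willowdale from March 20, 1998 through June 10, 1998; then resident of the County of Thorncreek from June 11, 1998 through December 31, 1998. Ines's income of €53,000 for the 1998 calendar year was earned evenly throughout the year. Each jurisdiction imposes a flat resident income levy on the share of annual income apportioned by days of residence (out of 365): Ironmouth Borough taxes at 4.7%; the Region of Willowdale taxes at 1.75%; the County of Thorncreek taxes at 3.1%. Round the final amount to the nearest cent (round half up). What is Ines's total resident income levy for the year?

€1,661.51

Ironmouth Borough, January 1 – March 19, 1998: 78 days → €53,000 × 4.7% × 78/365 = €532.3233
The Region of Willowdale, March 20 – June 10, 1998: 83 days → €53,000 × 1.75% × 83/365 = €210.9110
The County of Thorncreek, June 11 – December 31, 1998: 204 days → €53,000 × 3.1% × 204/365 = €918.2795
Total = €1,661.5137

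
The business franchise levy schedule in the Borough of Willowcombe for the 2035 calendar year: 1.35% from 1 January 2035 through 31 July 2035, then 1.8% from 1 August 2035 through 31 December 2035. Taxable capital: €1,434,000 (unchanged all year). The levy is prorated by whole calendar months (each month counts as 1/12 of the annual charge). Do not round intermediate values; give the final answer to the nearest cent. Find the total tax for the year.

1 January – 31 July 2035: 7 months at 1.35% → €1,434,000 × 1.35% × 7/12 = €11,292.7500
1 August – 31 December 2035: 5 months at 1.8% → €1,434,000 × 1.8% × 5/12 = €10,755.0000
Total = €22,047.7500

€22,047.75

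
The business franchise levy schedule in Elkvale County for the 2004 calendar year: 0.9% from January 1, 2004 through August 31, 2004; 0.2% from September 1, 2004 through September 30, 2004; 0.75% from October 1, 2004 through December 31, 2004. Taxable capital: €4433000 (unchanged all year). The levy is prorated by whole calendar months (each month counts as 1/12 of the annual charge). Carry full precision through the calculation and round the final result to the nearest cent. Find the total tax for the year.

€35648.71

January 1 – August 31, 2004: 8 months at 0.9% → €4433000 × 0.9% × 8/12 = €26598.0000
September 1 – September 30, 2004: 1 month at 0.2% → €4433000 × 0.2% × 1/12 = €738.8333
October 1 – December 31, 2004: 3 months at 0.75% → €4433000 × 0.75% × 3/12 = €8311.8750
Total = €35648.7083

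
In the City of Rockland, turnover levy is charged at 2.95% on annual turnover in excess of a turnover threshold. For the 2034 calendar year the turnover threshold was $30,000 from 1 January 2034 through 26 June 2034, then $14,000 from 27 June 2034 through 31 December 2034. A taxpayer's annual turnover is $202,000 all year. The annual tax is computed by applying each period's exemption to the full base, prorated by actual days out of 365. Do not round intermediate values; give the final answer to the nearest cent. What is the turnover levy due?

$5,317.11

1 January – 26 June 2034: 177 days, exemption $30,000 → ($202,000 − $30,000) × 2.95% × 177/365 = $2,460.5425
27 June – 31 December 2034: 188 days, exemption $14,000 → ($202,000 − $14,000) × 2.95% × 188/365 = $2,856.5699
Total = $5,317.1123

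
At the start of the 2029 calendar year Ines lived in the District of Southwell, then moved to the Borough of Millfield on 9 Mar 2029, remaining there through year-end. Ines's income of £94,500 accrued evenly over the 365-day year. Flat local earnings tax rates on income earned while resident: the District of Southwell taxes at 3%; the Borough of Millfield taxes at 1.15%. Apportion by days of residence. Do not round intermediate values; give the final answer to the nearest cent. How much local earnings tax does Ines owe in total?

£1,407.66

The District of Southwell, 1 Jan – 8 Mar 2029: 67 days → £94,500 × 3% × 67/365 = £520.3973
The Borough of Millfield, 9 Mar – 31 Dec 2029: 298 days → £94,500 × 1.15% × 298/365 = £887.2644
Total = £1,407.6616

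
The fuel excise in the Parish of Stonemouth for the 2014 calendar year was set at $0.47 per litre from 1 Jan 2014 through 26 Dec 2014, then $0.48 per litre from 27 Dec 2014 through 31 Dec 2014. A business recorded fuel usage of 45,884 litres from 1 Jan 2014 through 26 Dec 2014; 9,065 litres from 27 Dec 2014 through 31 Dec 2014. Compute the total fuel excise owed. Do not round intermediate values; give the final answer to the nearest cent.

1 Jan – 26 Dec 2014: 45,884 litres at $0.47/litre → $21,565.48
27 Dec – 31 Dec 2014: 9,065 litres at $0.48/litre → $4,351.20

$25,916.68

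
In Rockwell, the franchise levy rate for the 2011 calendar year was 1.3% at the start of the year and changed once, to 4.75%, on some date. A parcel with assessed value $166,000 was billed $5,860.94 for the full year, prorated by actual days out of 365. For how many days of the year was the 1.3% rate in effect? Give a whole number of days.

Let d = days at the first rate; then 365 − d days at the second rate.
$166,000 × [1.3%·d + 4.75%·(365−d)] / 365 = $5,860.94
Solving gives d = 129, so the new rate took effect on 10 May 2011.

129 days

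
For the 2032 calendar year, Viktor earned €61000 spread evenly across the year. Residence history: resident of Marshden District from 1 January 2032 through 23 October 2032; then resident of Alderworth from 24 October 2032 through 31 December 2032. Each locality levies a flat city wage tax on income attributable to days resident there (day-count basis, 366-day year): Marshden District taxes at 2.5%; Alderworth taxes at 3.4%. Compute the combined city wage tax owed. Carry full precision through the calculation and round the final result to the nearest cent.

€1628.50

Marshden District, 1 January – 23 October 2032: 297 days → €61000 × 2.5% × 297/366 = €1237.5000
Alderworth, 24 October – 31 December 2032: 69 days → €61000 × 3.4% × 69/366 = €391.0000
Total = €1628.5000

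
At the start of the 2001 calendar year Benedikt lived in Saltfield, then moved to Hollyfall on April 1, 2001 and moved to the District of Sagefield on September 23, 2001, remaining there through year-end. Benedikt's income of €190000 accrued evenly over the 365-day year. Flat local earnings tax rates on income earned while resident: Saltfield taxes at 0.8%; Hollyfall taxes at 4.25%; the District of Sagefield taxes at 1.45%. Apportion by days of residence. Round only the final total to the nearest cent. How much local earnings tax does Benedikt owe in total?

Saltfield, January 1 – March 31, 2001: 90 days → €190000 × 0.8% × 90/365 = €374.7945
Hollyfall, April 1 – September 22, 2001: 175 days → €190000 × 4.25% × 175/365 = €3871.5753
The District of Sagefield, September 23 – December 31, 2001: 100 days → €190000 × 1.45% × 100/365 = €754.7945
Total = €5001.1644

€5001.16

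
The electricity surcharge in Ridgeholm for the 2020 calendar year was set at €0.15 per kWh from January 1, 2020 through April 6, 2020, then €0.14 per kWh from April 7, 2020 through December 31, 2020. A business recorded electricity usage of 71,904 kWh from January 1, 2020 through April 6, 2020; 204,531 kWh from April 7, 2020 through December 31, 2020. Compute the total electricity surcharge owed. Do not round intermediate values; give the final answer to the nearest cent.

January 1 – April 6, 2020: 71,904 kWh at €0.15/kWh → €10785.60
April 7 – December 31, 2020: 204,531 kWh at €0.14/kWh → €28634.34

€39419.94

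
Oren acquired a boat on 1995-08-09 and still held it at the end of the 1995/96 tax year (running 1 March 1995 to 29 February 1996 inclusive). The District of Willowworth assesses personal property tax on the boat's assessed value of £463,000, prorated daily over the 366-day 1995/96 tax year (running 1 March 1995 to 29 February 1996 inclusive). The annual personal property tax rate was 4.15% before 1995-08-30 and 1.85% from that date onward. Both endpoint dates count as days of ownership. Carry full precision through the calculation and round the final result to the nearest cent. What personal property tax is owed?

£5,408.62

1995-08-09 to 1995-08-29: 21 days at 4.15% → £463,000 × 4.15% × 21/366 = £1,102.4713
1995-08-30 to 1996-02-29: 184 days at 1.85% → £463,000 × 1.85% × 184/366 = £4,306.1530
Total = £5,408.6243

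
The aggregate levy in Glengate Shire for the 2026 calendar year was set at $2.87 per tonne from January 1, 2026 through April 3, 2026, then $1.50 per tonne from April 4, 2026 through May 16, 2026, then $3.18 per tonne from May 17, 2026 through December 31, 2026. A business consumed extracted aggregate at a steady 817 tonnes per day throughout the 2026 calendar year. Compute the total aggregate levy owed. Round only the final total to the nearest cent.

$865,717.71

January 1 – April 3, 2026: 93 days × 817 tonnes/day = 75,981 tonnes at $2.87/tonne → $218,065.47
April 4 – May 16, 2026: 43 days × 817 tonnes/day = 35,131 tonnes at $1.50/tonne → $52,696.50
May 17 – December 31, 2026: 229 days × 817 tonnes/day = 187,093 tonnes at $3.18/tonne → $594,955.74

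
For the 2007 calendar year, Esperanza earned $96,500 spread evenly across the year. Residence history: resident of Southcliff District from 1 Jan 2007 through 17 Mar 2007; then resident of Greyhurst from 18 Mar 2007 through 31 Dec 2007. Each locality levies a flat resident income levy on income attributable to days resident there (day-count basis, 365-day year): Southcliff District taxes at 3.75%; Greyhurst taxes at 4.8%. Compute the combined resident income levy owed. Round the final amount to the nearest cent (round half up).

Southcliff District, 1 Jan – 17 Mar 2007: 76 days → $96,500 × 3.75% × 76/365 = $753.4932
Greyhurst, 18 Mar – 31 Dec 2007: 289 days → $96,500 × 4.8% × 289/365 = $3,667.5288
Total = $4,421.0219

$4,421.02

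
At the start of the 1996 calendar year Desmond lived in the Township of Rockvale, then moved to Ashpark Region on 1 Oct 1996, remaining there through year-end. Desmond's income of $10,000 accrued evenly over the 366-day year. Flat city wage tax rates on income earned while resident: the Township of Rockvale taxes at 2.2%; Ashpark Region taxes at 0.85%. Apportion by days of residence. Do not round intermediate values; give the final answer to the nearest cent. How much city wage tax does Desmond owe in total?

$186.07

The Township of Rockvale, 1 Jan – 30 Sep 1996: 274 days → $10,000 × 2.2% × 274/366 = $164.6995
Ashpark Region, 1 Oct – 31 Dec 1996: 92 days → $10,000 × 0.85% × 92/366 = $21.3661
Total = $186.0656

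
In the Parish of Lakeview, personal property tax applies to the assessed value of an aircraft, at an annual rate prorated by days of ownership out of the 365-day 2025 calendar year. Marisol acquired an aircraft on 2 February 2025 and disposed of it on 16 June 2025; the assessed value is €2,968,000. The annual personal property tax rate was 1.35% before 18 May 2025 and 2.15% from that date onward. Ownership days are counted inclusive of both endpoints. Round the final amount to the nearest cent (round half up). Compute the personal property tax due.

2 February – 17 May 2025: 105 days at 1.35% → €2,968,000 × 1.35% × 105/365 = €11,526.4110
18 May – 16 June 2025: 30 days at 2.15% → €2,968,000 × 2.15% × 30/365 = €5,244.8219
Total = €16,771.2329

€16,771.23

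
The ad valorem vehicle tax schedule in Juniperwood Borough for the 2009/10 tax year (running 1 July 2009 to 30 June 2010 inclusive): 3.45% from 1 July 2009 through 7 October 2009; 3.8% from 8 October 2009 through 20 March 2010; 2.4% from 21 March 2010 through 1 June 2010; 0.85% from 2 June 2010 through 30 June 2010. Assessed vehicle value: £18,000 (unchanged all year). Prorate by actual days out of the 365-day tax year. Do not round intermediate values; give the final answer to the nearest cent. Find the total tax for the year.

1 July – 7 October 2009: 99 days at 3.45% → £18,000 × 3.45% × 99/365 = £168.4356
8 October 2009 – 20 March 2010: 164 days at 3.8% → £18,000 × 3.8% × 164/365 = £307.3315
21 March – 1 June 2010: 73 days at 2.4% → £18,000 × 2.4% × 73/365 = £86.4000
2 June – 30 June 2010: 29 days at 0.85% → £18,000 × 0.85% × 29/365 = £12.1562
Total = £574.3233

£574.32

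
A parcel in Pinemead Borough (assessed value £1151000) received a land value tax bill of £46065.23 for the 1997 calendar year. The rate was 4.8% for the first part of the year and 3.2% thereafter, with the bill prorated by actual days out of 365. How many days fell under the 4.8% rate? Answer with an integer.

183 days

Let d = days at the first rate; then 365 − d days at the second rate.
£1151000 × [4.8%·d + 3.2%·(365−d)] / 365 = £46065.23
Solving gives d = 183, so the new rate took effect on July 3, 1997.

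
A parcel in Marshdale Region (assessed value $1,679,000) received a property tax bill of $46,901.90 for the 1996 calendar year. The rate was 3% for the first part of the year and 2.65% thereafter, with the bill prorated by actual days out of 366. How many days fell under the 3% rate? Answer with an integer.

Let d = days at the first rate; then 366 − d days at the second rate.
$1,679,000 × [3%·d + 2.65%·(366−d)] / 366 = $46,901.90
Solving gives d = 150, so the new rate took effect on May 30, 1996.

150 days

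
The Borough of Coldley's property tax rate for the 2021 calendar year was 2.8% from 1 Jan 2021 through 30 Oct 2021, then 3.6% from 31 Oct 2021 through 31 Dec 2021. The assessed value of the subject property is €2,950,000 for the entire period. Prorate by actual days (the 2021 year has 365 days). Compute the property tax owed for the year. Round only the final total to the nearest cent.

€86,608.77

1 Jan – 30 Oct 2021: 303 days at 2.8% → €2,950,000 × 2.8% × 303/365 = €68,569.3151
31 Oct – 31 Dec 2021: 62 days at 3.6% → €2,950,000 × 3.6% × 62/365 = €18,039.4521
Total = €86,608.7671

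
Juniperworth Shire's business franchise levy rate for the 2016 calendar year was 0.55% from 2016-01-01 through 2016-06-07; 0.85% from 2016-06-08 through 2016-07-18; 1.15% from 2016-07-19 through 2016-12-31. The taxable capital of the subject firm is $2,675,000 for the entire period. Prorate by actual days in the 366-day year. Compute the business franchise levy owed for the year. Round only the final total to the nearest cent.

2016-01-01 to 2016-06-07: 159 days at 0.55% → $2,675,000 × 0.55% × 159/366 = $6,391.4959
2016-06-08 to 2016-07-18: 41 days at 0.85% → $2,675,000 × 0.85% × 41/366 = $2,547.0970
2016-07-19 to 2016-12-31: 166 days at 1.15% → $2,675,000 × 1.15% × 166/366 = $13,952.3907
Total = $22,890.9836

$22,890.98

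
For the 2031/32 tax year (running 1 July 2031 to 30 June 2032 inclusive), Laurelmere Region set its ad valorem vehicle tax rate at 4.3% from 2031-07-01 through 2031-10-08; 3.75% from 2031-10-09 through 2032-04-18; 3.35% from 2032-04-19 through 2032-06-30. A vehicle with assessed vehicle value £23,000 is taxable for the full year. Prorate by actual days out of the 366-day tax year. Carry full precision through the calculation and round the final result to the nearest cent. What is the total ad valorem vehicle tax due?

2031-07-01 to 2031-10-08: 100 days at 4.3% → £23,000 × 4.3% × 100/366 = £270.2186
2031-10-09 to 2032-04-18: 193 days at 3.75% → £23,000 × 3.75% × 193/366 = £454.8156
2032-04-19 to 2032-06-30: 73 days at 3.35% → £23,000 × 3.35% × 73/366 = £153.6790
Total = £878.7131

£878.71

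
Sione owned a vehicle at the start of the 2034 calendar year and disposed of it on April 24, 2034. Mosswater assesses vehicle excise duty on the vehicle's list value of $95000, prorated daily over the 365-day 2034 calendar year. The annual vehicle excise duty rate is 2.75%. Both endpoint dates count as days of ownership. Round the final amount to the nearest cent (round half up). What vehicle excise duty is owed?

Days held (January 1 – April 24, 2034): 114 out of 365
Tax = $95000 × 2.75% × 114/365 = $815.9589

$815.96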